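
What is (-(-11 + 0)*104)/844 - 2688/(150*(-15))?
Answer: 201778/79125 ≈ 2.5501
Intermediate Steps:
(-(-11 + 0)*104)/844 - 2688/(150*(-15)) = (-1*(-11)*104)*(1/844) - 2688/(-2250) = (11*104)*(1/844) - 2688*(-1/2250) = 1144*(1/844) + 448/375 = 286/211 + 448/375 = 201778/79125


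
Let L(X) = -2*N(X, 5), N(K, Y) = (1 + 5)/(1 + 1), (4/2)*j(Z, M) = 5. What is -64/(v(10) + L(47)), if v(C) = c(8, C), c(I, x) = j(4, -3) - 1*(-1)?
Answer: 128/5 ≈ 25.600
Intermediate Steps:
j(Z, M) = 5/2 (j(Z, M) = (½)*5 = 5/2)
N(K, Y) = 3 (N(K, Y) = 6/2 = 6*(½) = 3)
L(X) = -6 (L(X) = -2*3 = -6)
c(I, x) = 7/2 (c(I, x) = 5/2 - 1*(-1) = 5/2 + 1 = 7/2)
v(C) = 7/2
-64/(v(10) + L(47)) = -64/(7/2 - 6) = -64/(-5/2) = -64*(-⅖) = 128/5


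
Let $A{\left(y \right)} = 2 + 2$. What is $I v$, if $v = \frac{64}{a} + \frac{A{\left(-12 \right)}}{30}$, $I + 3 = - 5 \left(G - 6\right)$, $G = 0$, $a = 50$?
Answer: $\frac{954}{25} \approx 38.16$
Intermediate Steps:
$A{\left(y \right)} = 4$
$I = 27$ ($I = -3 - 5 \left(0 - 6\right) = -3 - -30 = -3 + 30 = 27$)
$v = \frac{106}{75}$ ($v = \frac{64}{50} + \frac{4}{30} = 64 \cdot \frac{1}{50} + 4 \cdot \frac{1}{30} = \frac{32}{25} + \frac{2}{15} = \frac{106}{75} \approx 1.4133$)
$I v = 27 \cdot \frac{106}{75} = \frac{954}{25}$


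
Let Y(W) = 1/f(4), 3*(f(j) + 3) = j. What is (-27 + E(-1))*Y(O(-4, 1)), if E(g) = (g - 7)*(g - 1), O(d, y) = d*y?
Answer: 33/5 ≈ 6.6000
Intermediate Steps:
f(j) = -3 + j/3
E(g) = (-1 + g)*(-7 + g) (E(g) = (-7 + g)*(-1 + g) = (-1 + g)*(-7 + g))
Y(W) = -⅗ (Y(W) = 1/(-3 + (⅓)*4) = 1/(-3 + 4/3) = 1/(-5/3) = -⅗)
(-27 + E(-1))*Y(O(-4, 1)) = (-27 + (7 + (-1)² - 8*(-1)))*(-⅗) = (-27 + (7 + 1 + 8))*(-⅗) = (-27 + 16)*(-⅗) = -11*(-⅗) = 33/5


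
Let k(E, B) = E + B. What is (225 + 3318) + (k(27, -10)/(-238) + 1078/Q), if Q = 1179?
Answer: 58494671/16506 ≈ 3543.8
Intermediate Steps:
k(E, B) = B + E
(225 + 3318) + (k(27, -10)/(-238) + 1078/Q) = (225 + 3318) + ((-10 + 27)/(-238) + 1078/1179) = 3543 + (17*(-1/238) + 1078*(1/1179)) = 3543 + (-1/14 + 1078/1179) = 3543 + 13913/16506 = 58494671/16506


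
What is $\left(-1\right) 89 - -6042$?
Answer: $5953$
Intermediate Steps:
$\left(-1\right) 89 - -6042 = -89 + 6042 = 5953$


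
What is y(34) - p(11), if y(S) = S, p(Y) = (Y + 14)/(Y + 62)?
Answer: 2457/73 ≈ 33.658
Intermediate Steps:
p(Y) = (14 + Y)/(62 + Y)
y(34) - p(11) = 34 - (14 + 11)/(62 + 11) = 34 - 25/73 = 2457/73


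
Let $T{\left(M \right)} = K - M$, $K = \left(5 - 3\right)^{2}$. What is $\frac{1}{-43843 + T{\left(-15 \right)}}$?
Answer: $- \frac{1}{43824} \approx -2.2819 \cdot 10^{-5}$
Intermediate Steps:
$K = 4$ ($K = 2^{2} = 4$)
$T{\left(M \right)} = 4 - M$
$\frac{1}{-43843 + T{\left(-15 \right)}} = \frac{1}{-43843 + \left(4 - -15\right)} = \frac{1}{-43843 + \left(4 + 15\right)} = \frac{1}{-43843 + 19} = \frac{1}{-43824} = - \frac{1}{43824}$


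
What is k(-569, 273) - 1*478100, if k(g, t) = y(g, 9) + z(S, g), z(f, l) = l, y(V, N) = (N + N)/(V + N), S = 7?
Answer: -134027329/280 ≈ -4.7867e+5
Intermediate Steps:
y(V, N) = 2*N/(N + V) (y(V, N) = (2*N)/(N + V) = 2*N/(N + V))
k(g, t) = g + 18/(9 + g) (k(g, t) = 2*9/(9 + g) + g = 18/(9 + g) + g = g + 18/(9 + g))
k(-569, 273) - 1*478100 = (18 - 569*(9 - 569))/(9 - 569) - 1*478100 = (18 - 569*(-560))/(-560) - 478100 = -(18 + 318640)/560 - 478100 = -1/560*318658 - 478100 = -159329/280 - 478100 = -134027329/280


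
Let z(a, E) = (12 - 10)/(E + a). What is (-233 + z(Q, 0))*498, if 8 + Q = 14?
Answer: -115868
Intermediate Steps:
Q = 6 (Q = -8 + 14 = 6)
z(a, E) = 2/(E + a)
(-233 + z(Q, 0))*498 = (-233 + 2/(0 + 6))*498 = (-233 + 2/6)*498 = (-233 + 2*(1/6))*498 = (-233 + 1/3)*498 = -698/3*498 = -115868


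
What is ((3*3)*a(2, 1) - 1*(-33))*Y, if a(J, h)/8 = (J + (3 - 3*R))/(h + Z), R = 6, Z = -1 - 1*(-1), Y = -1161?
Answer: 1048383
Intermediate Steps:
Z = 0 (Z = -1 + 1 = 0)
a(J, h) = 8*(-15 + J)/h (a(J, h) = 8*((J + (3 - 3*6))/(h + 0)) = 8*((J + (3 - 18))/h) = 8*((J - 15)/h) = 8*((-15 + J)/h) = 8*(-15 + J)/h)
((3*3)*a(2, 1) - 1*(-33))*Y = ((3*3)*(8*(-15 + 2)/1) - 1*(-33))*(-1161) = (9*(8*1*(-13)) + 33)*(-1161) = (9*(-104) + 33)*(-1161) = (-936 + 33)*(-1161) = -903*(-1161) = 1048383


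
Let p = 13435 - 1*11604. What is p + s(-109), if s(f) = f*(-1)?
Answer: 1940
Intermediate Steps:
p = 1831 (p = 13435 - 11604 = 1831)
s(f) = -f
p + s(-109) = 1831 - 1*(-109) = 1831 + 109 = 1940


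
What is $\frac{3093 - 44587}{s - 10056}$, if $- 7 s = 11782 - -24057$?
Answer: $\frac{290458}{106231} \approx 2.7342$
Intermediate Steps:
$s = - \frac{35839}{7}$ ($s = - \frac{11782 - -24057}{7} = - \frac{11782 + 24057}{7} = \left(- \frac{1}{7}\right) 35839 = - \frac{35839}{7} \approx -5119.9$)
$\frac{3093 - 44587}{s - 10056} = \frac{3093 - 44587}{- \frac{35839}{7} - 10056} = - \frac{41494}{- \frac{106231}{7}} = \left(-41494\right) \left(- \frac{7}{106231}\right) = \frac{290458}{106231}$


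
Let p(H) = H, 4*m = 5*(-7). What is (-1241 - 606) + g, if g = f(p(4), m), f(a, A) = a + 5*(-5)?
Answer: -1868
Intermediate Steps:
m = -35/4 (m = (5*(-7))/4 = (¼)*(-35) = -35/4 ≈ -8.7500)
f(a, A) = -25 + a (f(a, A) = a - 25 = -25 + a)
g = -21 (g = -25 + 4 = -21)
(-1241 - 606) + g = (-1241 - 606) - 21 = -1847 - 21 = -1868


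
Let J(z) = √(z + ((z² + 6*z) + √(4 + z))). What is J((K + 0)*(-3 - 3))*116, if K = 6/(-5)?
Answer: 116*√(2556 + 10*√70)/5 ≈ 1192.0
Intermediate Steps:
K = -6/5 (K = 6*(-⅕) = -6/5 ≈ -1.2000)
J(z) = √(z² + √(4 + z) + 7*z) (J(z) = √(z + (z² + √(4 + z) + 6*z)) = √(z² + √(4 + z) + 7*z))
J((K + 0)*(-3 - 3))*116 = √(((-6/5 + 0)*(-3 - 3))² + √(4 + (-6/5 + 0)*(-3 - 3)) + 7*((-6/5 + 0)*(-3 - 3)))*116 = √((-6/5*(-6))² + √(4 - 6/5*(-6)) + 7*(-6/5*(-6)))*116 = √((36/5)² + √(4 + 36/5) + 7*(36/5))*116 = √(1296/25 + √(56/5) + 252/5)*116 = √(1296/25 + 2*√70/5 + 252/5)*116 = √(2556/25 + 2*√70/5)*116 = 116*√(2556/25 + 2*√70/5)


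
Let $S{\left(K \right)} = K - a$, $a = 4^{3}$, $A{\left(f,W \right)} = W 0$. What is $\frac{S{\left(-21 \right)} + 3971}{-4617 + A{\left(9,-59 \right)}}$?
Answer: $- \frac{3886}{4617} \approx -0.84167$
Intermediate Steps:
$A{\left(f,W \right)} = 0$
$a = 64$
$S{\left(K \right)} = -64 + K$ ($S{\left(K \right)} = K - 64 = -64 + K$)
$\frac{S{\left(-21 \right)} + 3971}{-4617 + A{\left(9,-59 \right)}} = \frac{\left(-64 - 21\right) + 3971}{-4617 + 0} = \frac{-85 + 3971}{-4617} = 3886 \left(- \frac{1}{4617}\right) = - \frac{3886}{4617}$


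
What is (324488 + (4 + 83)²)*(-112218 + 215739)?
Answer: 34374872697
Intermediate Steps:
(324488 + (4 + 83)²)*(-112218 + 215739) = (324488 + 87²)*103521 = (324488 + 7569)*103521 = 332057*103521 = 34374872697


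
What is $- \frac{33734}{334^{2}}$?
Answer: $- \frac{101}{334} \approx -0.3024$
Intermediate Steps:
$- \frac{33734}{334^{2}} = - \frac{33734}{111556} = \left(-33734\right) \frac{1}{111556} = - \frac{101}{334}$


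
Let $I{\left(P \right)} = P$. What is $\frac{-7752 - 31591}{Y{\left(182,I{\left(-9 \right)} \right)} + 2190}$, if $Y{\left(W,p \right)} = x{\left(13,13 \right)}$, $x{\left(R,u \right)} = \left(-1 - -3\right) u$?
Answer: $- \frac{39343}{2216} \approx -17.754$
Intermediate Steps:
$x{\left(R,u \right)} = 2 u$ ($x{\left(R,u \right)} = \left(-1 + 3\right) u = 2 u$)
$Y{\left(W,p \right)} = 26$ ($Y{\left(W,p \right)} = 2 \cdot 13 = 26$)
$\frac{-7752 - 31591}{Y{\left(182,I{\left(-9 \right)} \right)} + 2190} = \frac{-7752 - 31591}{26 + 2190} = - \frac{39343}{2216}$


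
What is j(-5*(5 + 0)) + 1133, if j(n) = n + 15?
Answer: 1123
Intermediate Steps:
j(n) = 15 + n
j(-5*(5 + 0)) + 1133 = (15 - 5*(5 + 0)) + 1133 = (15 - 5*5) + 1133 = (15 - 25) + 1133 = -10 + 1133 = 1123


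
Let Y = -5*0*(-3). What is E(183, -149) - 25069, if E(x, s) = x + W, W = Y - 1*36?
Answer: -24922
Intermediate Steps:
Y = 0 (Y = 0*(-3) = 0)
W = -36 (W = 0 - 1*36 = 0 - 36 = -36)
E(x, s) = -36 + x (E(x, s) = x - 36 = -36 + x)
E(183, -149) - 25069 = (-36 + 183) - 25069 = 147 - 25069 = -24922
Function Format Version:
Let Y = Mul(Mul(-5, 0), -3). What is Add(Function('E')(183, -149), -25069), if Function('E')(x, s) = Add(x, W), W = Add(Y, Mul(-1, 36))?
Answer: -24922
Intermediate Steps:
Y = 0 (Y = Mul(0, -3) = 0)
W = -36 (W = Add(0, Mul(-1, 36)) = Add(0, -36) = -36)
Function('E')(x, s) = Add(-36, x) (Function('E')(x, s) = Add(x, -36) = Add(-36, x))
Add(Function('E')(183, -149), -25069) = Add(Add(-36, 183), -25069) = Add(147, -25069) = -24922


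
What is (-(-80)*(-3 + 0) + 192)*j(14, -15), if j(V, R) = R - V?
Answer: 1392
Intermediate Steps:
(-(-80)*(-3 + 0) + 192)*j(14, -15) = (-(-80)*(-3 + 0) + 192)*(-15 - 1*14) = (-(-80)*(-3) + 192)*(-15 - 14) = (-40*6 + 192)*(-29) = (-240 + 192)*(-29) = -48*(-29) = 1392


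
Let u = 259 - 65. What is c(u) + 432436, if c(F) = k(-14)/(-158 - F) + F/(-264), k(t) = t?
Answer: 228325841/528 ≈ 4.3244e+5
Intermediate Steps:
u = 194
c(F) = -14/(-158 - F) - F/264 (c(F) = -14/(-158 - F) + F/(-264) = -14/(-158 - F) + F*(-1/264) = -14/(-158 - F) - F/264)
c(u) + 432436 = (3696 - 1*194**2 - 158*194)/(264*(158 + 194)) + 432436 = (1/264)*(3696 - 1*37636 - 30652)/352 + 432436 = (1/264)*(1/352)*(3696 - 37636 - 30652) + 432436 = (1/264)*(1/352)*(-64592) + 432436 = -367/528 + 432436 = 228325841/528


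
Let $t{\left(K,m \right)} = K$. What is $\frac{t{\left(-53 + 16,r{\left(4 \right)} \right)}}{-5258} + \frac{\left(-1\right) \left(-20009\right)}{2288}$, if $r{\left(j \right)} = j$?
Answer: $\frac{4785999}{546832} \approx 8.7522$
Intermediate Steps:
$\frac{t{\left(-53 + 16,r{\left(4 \right)} \right)}}{-5258} + \frac{\left(-1\right) \left(-20009\right)}{2288} = \frac{-53 + 16}{-5258} + \frac{\left(-1\right) \left(-20009\right)}{2288} = \left(-37\right) \left(- \frac{1}{5258}\right) + 20009 \cdot \frac{1}{2288} = \frac{37}{5258} + \frac{1819}{208} = \frac{4785999}{546832}$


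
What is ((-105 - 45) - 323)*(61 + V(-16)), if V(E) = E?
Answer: -21285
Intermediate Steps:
((-105 - 45) - 323)*(61 + V(-16)) = ((-105 - 45) - 323)*(61 - 16) = (-150 - 323)*45 = -473*45 = -21285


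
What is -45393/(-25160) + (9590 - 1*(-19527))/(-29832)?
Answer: 1765853/2132310 ≈ 0.82814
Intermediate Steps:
-45393/(-25160) + (9590 - 1*(-19527))/(-29832) = -45393*(-1/25160) + (9590 + 19527)*(-1/29832) = 45393/25160 + 29117*(-1/29832) = 45393/25160 - 2647/2712 = 1765853/2132310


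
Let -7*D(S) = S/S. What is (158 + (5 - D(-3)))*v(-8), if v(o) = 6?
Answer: 6852/7 ≈ 978.86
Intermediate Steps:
D(S) = -1/7 (D(S) = -S/(7*S) = -1/7*1 = -1/7)
(158 + (5 - D(-3)))*v(-8) = (158 + (5 - 1*(-1/7)))*6 = (158 + (5 + 1/7))*6 = (158 + 36/7)*6 = (1142/7)*6 = 6852/7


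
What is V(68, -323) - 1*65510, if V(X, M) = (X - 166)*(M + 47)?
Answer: -38462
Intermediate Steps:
V(X, M) = (-166 + X)*(47 + M)
V(68, -323) - 1*65510 = (-7802 - 166*(-323) + 47*68 - 323*68) - 1*65510 = (-7802 + 53618 + 3196 - 21964) - 65510 = 27048 - 65510 = -38462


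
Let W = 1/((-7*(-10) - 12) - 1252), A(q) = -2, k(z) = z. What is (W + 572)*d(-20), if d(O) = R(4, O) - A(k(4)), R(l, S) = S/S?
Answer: 682967/398 ≈ 1716.0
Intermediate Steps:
R(l, S) = 1
d(O) = 3 (d(O) = 1 - 1*(-2) = 1 + 2 = 3)
W = -1/1194 (W = 1/((70 - 12) - 1252) = 1/(58 - 1252) = 1/(-1194) = -1/1194 ≈ -0.00083752)
(W + 572)*d(-20) = (-1/1194 + 572)*3 = (682967/1194)*3 = 682967/398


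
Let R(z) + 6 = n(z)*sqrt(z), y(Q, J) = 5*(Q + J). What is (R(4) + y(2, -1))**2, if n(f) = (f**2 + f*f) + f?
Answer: 5041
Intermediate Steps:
y(Q, J) = 5*J + 5*Q (y(Q, J) = 5*(J + Q) = 5*J + 5*Q)
n(f) = f + 2*f**2 (n(f) = (f**2 + f**2) + f = 2*f**2 + f = f + 2*f**2)
R(z) = -6 + z**(3/2)*(1 + 2*z) (R(z) = -6 + (z*(1 + 2*z))*sqrt(z) = -6 + z**(3/2)*(1 + 2*z))
(R(4) + y(2, -1))**2 = ((-6 + 4**(3/2)*(1 + 2*4)) + (5*(-1) + 5*2))**2 = ((-6 + 8*(1 + 8)) + (-5 + 10))**2 = ((-6 + 8*9) + 5)**2 = ((-6 + 72) + 5)**2 = (66 + 5)**2 = 71**2 = 5041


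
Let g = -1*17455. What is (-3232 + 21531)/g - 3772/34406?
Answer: -347717827/300278365 ≈ -1.1580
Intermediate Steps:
g = -17455
(-3232 + 21531)/g - 3772/34406 = (-3232 + 21531)/(-17455) - 3772/34406 = 18299*(-1/17455) - 3772*1/34406 = -18299/17455 - 1886/17203 = -347717827/300278365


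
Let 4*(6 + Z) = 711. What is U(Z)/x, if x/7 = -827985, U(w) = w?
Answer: -229/7727860 ≈ -2.9633e-5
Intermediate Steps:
Z = 687/4 (Z = -6 + (¼)*711 = -6 + 711/4 = 687/4 ≈ 171.75)
x = -5795895 (x = 7*(-827985) = -5795895)
U(Z)/x = (687/4)/(-5795895) = (687/4)*(-1/5795895) = -229/7727860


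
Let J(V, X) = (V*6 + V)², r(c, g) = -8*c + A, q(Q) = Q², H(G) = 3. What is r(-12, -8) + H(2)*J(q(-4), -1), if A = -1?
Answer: 37727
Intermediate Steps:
r(c, g) = -1 - 8*c (r(c, g) = -8*c - 1 = -1 - 8*c)
J(V, X) = 49*V² (J(V, X) = (6*V + V)² = (7*V)² = 49*V²)
r(-12, -8) + H(2)*J(q(-4), -1) = (-1 - 8*(-12)) + 3*(49*((-4)²)²) = (-1 + 96) + 3*(49*16²) = 95 + 3*(49*256) = 95 + 3*12544 = 95 + 37632 = 37727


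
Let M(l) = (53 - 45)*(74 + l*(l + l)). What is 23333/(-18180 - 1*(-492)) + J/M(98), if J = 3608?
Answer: -220964809/170530008 ≈ -1.2958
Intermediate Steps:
M(l) = 592 + 16*l² (M(l) = 8*(74 + l*(2*l)) = 8*(74 + 2*l²) = 592 + 16*l²)
23333/(-18180 - 1*(-492)) + J/M(98) = 23333/(-18180 - 1*(-492)) + 3608/(592 + 16*98²) = 23333/(-18180 + 492) + 3608/(592 + 16*9604) = 23333/(-17688) + 3608/(592 + 153664) = 23333*(-1/17688) + 3608/154256 = -23333/17688 + 3608*(1/154256) = -23333/17688 + 451/19282 = -220964809/170530008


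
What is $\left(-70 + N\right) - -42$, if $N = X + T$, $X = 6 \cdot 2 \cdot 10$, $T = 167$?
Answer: $259$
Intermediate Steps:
$X = 120$ ($X = 12 \cdot 10 = 120$)
$N = 287$ ($N = 120 + 167 = 287$)
$\left(-70 + N\right) - -42 = \left(-70 + 287\right) - -42 = 217 + 42 = 259$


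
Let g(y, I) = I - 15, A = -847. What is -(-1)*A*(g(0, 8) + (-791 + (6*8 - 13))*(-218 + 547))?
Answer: 210675157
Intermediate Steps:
g(y, I) = -15 + I
-(-1)*A*(g(0, 8) + (-791 + (6*8 - 13))*(-218 + 547)) = -(-1)*(-847*((-15 + 8) + (-791 + (6*8 - 13))*(-218 + 547))) = -(-1)*(-847*(-7 + (-791 + (48 - 13))*329)) = -(-1)*(-847*(-7 + (-791 + 35)*329)) = -(-1)*(-847*(-7 - 756*329)) = -(-1)*(-847*(-7 - 248724)) = -(-1)*(-847*(-248731)) = -(-1)*210675157 = -1*(-210675157) = 210675157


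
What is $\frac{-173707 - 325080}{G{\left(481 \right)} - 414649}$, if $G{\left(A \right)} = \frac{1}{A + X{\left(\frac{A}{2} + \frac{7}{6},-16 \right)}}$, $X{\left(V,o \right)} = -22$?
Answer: $\frac{228943233}{190323890} \approx 1.2029$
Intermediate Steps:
$G{\left(A \right)} = \frac{1}{-22 + A}$ ($G{\left(A \right)} = \frac{1}{A - 22} = \frac{1}{-22 + A}$)
$\frac{-173707 - 325080}{G{\left(481 \right)} - 414649} = \frac{-173707 - 325080}{\frac{1}{-22 + 481} - 414649} = - \frac{498787}{\frac{1}{459} - 414649} = - \frac{498787}{- \frac{190323890}{459}} = \left(-498787\right) \left(- \frac{459}{190323890}\right) = \frac{228943233}{190323890}$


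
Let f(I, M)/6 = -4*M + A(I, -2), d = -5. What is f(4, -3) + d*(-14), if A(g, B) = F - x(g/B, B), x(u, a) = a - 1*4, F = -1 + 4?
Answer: 196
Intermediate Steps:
F = 3
x(u, a) = -4 + a (x(u, a) = a - 4 = -4 + a)
A(g, B) = 7 - B (A(g, B) = 3 - (-4 + B) = 3 + (4 - B) = 7 - B)
f(I, M) = 54 - 24*M (f(I, M) = 6*(-4*M + (7 - 1*(-2))) = 6*(-4*M + (7 + 2)) = 6*(-4*M + 9) = 6*(9 - 4*M) = 54 - 24*M)
f(4, -3) + d*(-14) = (54 - 24*(-3)) - 5*(-14) = (54 + 72) + 70 = 126 + 70 = 196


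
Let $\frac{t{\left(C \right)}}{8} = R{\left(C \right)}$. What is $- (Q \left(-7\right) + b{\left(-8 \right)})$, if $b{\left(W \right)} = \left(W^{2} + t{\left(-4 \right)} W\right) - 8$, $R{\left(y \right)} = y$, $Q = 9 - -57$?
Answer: $150$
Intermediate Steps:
$Q = 66$ ($Q = 9 + 57 = 66$)
$t{\left(C \right)} = 8 C$
$b{\left(W \right)} = -8 + W^{2} - 32 W$ ($b{\left(W \right)} = \left(W^{2} + 8 \left(-4\right) W\right) - 8 = \left(W^{2} - 32 W\right) - 8 = -8 + W^{2} - 32 W$)
$- (Q \left(-7\right) + b{\left(-8 \right)}) = - (66 \left(-7\right) - \left(-248 - 64\right)) = - (-462 + \left(-8 + 64 + 256\right)) = - (-462 + 312) = \left(-1\right) \left(-150\right) = 150$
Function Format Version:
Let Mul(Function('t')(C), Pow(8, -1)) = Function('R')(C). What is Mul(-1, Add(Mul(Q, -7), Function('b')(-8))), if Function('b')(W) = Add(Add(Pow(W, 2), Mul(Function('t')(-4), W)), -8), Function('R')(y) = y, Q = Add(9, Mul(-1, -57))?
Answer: 150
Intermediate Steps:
Q = 66 (Q = Add(9, 57) = 66)
Function('t')(C) = Mul(8, C)
Function('b')(W) = Add(-8, Pow(W, 2), Mul(-32, W)) (Function('b')(W) = Add(Add(Pow(W, 2), Mul(Mul(8, -4), W)), -8) = Add(Add(Pow(W, 2), Mul(-32, W)), -8) = Add(-8, Pow(W, 2), Mul(-32, W)))
Mul(-1, Add(Mul(Q, -7), Function('b')(-8))) = Mul(-1, Add(Mul(66, -7), Add(-8, Pow(-8, 2), Mul(-32, -8)))) = Mul(-1, Add(-462, Add(-8, 64, 256))) = Mul(-1, Add(-462, 312)) = Mul(-1, -150) = 150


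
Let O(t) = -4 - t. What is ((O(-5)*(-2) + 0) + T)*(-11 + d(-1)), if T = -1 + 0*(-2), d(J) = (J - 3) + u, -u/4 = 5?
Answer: 105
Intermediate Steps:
u = -20 (u = -4*5 = -20)
d(J) = -23 + J (d(J) = (J - 3) - 20 = (-3 + J) - 20 = -23 + J)
T = -1 (T = -1 + 0 = -1)
((O(-5)*(-2) + 0) + T)*(-11 + d(-1)) = (((-4 - 1*(-5))*(-2) + 0) - 1)*(-11 + (-23 - 1)) = (((-4 + 5)*(-2) + 0) - 1)*(-11 - 24) = ((1*(-2) + 0) - 1)*(-35) = ((-2 + 0) - 1)*(-35) = (-2 - 1)*(-35) = -3*(-35) = 105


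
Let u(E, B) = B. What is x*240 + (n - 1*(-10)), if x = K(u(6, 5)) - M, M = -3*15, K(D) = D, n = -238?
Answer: 11772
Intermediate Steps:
M = -45
x = 50 (x = 5 - 1*(-45) = 5 + 45 = 50)
x*240 + (n - 1*(-10)) = 50*240 + (-238 - 1*(-10)) = 12000 + (-238 + 10) = 12000 - 228 = 11772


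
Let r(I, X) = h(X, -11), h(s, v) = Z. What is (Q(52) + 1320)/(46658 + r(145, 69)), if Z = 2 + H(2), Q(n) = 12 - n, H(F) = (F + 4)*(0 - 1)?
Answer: 640/23327 ≈ 0.027436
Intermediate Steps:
H(F) = -4 - F (H(F) = (4 + F)*(-1) = -4 - F)
Z = -4 (Z = 2 + (-4 - 1*2) = 2 + (-4 - 2) = 2 - 6 = -4)
h(s, v) = -4
r(I, X) = -4
(Q(52) + 1320)/(46658 + r(145, 69)) = ((12 - 1*52) + 1320)/(46658 - 4) = ((12 - 52) + 1320)/46654 = (-40 + 1320)*(1/46654) = 1280*(1/46654) = 640/23327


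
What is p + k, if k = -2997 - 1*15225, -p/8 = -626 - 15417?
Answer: 110122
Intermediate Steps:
p = 128344 (p = -8*(-626 - 15417) = -8*(-16043) = 128344)
k = -18222 (k = -2997 - 15225 = -18222)
p + k = 128344 - 18222 = 110122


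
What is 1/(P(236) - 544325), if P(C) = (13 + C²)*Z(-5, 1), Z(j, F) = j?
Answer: -1/822870 ≈ -1.2153e-6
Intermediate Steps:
P(C) = -65 - 5*C² (P(C) = (13 + C²)*(-5) = -65 - 5*C²)
1/(P(236) - 544325) = 1/((-65 - 5*236²) - 544325) = 1/((-65 - 5*55696) - 544325) = 1/((-65 - 278480) - 544325) = 1/(-278545 - 544325) = 1/(-822870) = -1/822870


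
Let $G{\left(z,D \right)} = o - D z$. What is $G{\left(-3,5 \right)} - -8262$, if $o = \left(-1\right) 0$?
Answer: $8277$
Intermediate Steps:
$o = 0$
$G{\left(z,D \right)} = - D z$ ($G{\left(z,D \right)} = 0 - D z = - D z$)
$G{\left(-3,5 \right)} - -8262 = \left(-1\right) 5 \left(-3\right) - -8262 = 15 + 8262 = 8277$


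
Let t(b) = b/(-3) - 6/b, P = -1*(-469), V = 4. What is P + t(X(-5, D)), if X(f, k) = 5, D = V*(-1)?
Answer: 6992/15 ≈ 466.13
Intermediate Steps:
D = -4 (D = 4*(-1) = -4)
P = 469
t(b) = -6/b - b/3 (t(b) = b*(-⅓) - 6/b = -b/3 - 6/b = -6/b - b/3)
P + t(X(-5, D)) = 469 + (-6/5 - ⅓*5) = 469 + (-6*⅕ - 5/3) = 469 + (-6/5 - 5/3) = 469 - 43/15 = 6992/15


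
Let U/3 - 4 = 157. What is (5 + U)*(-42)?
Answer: -20496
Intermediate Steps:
U = 483 (U = 12 + 3*157 = 12 + 471 = 483)
(5 + U)*(-42) = (5 + 483)*(-42) = 488*(-42) = -20496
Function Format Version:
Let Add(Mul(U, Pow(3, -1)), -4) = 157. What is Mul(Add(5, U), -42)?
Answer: -20496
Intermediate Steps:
U = 483 (U = Add(12, Mul(3, 157)) = Add(12, 471) = 483)
Mul(Add(5, U), -42) = Mul(Add(5, 483), -42) = Mul(488, -42) = -20496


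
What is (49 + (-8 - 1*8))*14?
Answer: 462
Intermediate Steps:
(49 + (-8 - 1*8))*14 = (49 + (-8 - 8))*14 = (49 - 16)*14 = 33*14 = 462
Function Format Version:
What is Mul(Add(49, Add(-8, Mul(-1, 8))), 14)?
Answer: 462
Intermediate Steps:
Mul(Add(49, Add(-8, Mul(-1, 8))), 14) = Mul(Add(49, Add(-8, -8)), 14) = Mul(Add(49, -16), 14) = Mul(33, 14) = 462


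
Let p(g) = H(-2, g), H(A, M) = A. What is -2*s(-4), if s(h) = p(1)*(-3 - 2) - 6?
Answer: -8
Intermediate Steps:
p(g) = -2
s(h) = 4 (s(h) = -2*(-3 - 2) - 6 = -2*(-5) - 6 = 10 - 6 = 4)
-2*s(-4) = -2*4 = -8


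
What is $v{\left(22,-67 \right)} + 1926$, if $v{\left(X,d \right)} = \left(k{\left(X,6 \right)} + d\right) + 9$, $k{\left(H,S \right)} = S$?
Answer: $1874$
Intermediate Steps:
$v{\left(X,d \right)} = 15 + d$ ($v{\left(X,d \right)} = \left(6 + d\right) + 9 = 15 + d$)
$v{\left(22,-67 \right)} + 1926 = \left(15 - 67\right) + 1926 = -52 + 1926 = 1874$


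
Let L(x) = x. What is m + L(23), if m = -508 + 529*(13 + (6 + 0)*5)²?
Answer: 977636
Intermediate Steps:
m = 977613 (m = -508 + 529*(13 + 6*5)² = -508 + 529*(13 + 30)² = -508 + 529*43² = -508 + 529*1849 = -508 + 978121 = 977613)
m + L(23) = 977613 + 23 = 977636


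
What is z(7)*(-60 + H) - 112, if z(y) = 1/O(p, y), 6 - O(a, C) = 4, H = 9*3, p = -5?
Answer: -257/2 ≈ -128.50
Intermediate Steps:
H = 27
O(a, C) = 2 (O(a, C) = 6 - 1*4 = 6 - 4 = 2)
z(y) = ½ (z(y) = 1/2 = ½)
z(7)*(-60 + H) - 112 = (-60 + 27)/2 - 112 = (½)*(-33) - 112 = -33/2 - 112 = -257/2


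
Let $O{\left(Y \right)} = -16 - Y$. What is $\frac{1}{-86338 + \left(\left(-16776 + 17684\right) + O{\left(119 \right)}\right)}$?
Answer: $- \frac{1}{85565} \approx -1.1687 \cdot 10^{-5}$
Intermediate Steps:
$\frac{1}{-86338 + \left(\left(-16776 + 17684\right) + O{\left(119 \right)}\right)} = \frac{1}{-86338 + \left(\left(-16776 + 17684\right) - 135\right)} = \frac{1}{-86338 + \left(908 - 135\right)} = \frac{1}{-86338 + 773} = \frac{1}{-85565} = - \frac{1}{85565}$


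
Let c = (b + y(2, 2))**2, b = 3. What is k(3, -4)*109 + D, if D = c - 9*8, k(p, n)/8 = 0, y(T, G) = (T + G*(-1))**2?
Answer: -63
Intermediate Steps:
y(T, G) = (T - G)**2
k(p, n) = 0 (k(p, n) = 8*0 = 0)
c = 9 (c = (3 + (2 - 1*2)**2)**2 = (3 + (2 - 2)**2)**2 = (3 + 0**2)**2 = (3 + 0)**2 = 3**2 = 9)
D = -63 (D = 9 - 9*8 = 9 - 72 = -63)
k(3, -4)*109 + D = 0*109 - 63 = 0 - 63 = -63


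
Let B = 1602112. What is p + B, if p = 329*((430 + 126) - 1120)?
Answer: 1416556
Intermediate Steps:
p = -185556 (p = 329*(556 - 1120) = 329*(-564) = -185556)
p + B = -185556 + 1602112 = 1416556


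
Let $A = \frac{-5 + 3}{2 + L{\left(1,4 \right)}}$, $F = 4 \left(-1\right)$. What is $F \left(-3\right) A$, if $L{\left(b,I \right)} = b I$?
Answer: $-4$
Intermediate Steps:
$L{\left(b,I \right)} = I b$
$F = -4$
$A = - \frac{1}{3}$ ($A = \frac{-5 + 3}{2 + 4 \cdot 1} = - \frac{2}{2 + 4} = - \frac{2}{6} = \left(-2\right) \frac{1}{6} = - \frac{1}{3} \approx -0.33333$)
$F \left(-3\right) A = \left(-4\right) \left(-3\right) \left(- \frac{1}{3}\right) = 12 \left(- \frac{1}{3}\right) = -4$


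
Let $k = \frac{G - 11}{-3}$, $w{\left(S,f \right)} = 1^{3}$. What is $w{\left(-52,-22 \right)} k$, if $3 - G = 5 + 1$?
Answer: $\frac{14}{3} \approx 4.6667$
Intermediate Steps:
$w{\left(S,f \right)} = 1$
$G = -3$ ($G = 3 - \left(5 + 1\right) = 3 - 6 = -3$)
$k = \frac{14}{3}$ ($k = \frac{-3 - 11}{-3} = \left(- \frac{1}{3}\right) \left(-14\right) = \frac{14}{3} \approx 4.6667$)
$w{\left(-52,-22 \right)} k = 1 \cdot \frac{14}{3} = \frac{14}{3}$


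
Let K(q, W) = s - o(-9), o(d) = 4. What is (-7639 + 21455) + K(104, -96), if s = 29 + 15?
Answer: 13856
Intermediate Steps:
s = 44
K(q, W) = 40 (K(q, W) = 44 - 1*4 = 44 - 4 = 40)
(-7639 + 21455) + K(104, -96) = (-7639 + 21455) + 40 = 13816 + 40 = 13856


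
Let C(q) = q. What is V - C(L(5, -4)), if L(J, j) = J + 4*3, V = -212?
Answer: -229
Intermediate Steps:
L(J, j) = 12 + J (L(J, j) = J + 12 = 12 + J)
V - C(L(5, -4)) = -212 - (12 + 5) = -212 - 1*17 = -212 - 17 = -229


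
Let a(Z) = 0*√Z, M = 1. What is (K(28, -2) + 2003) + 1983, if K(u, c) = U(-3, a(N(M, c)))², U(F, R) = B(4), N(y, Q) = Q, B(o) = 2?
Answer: 3990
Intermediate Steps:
a(Z) = 0
U(F, R) = 2
K(u, c) = 4 (K(u, c) = 2² = 4)
(K(28, -2) + 2003) + 1983 = (4 + 2003) + 1983 = 2007 + 1983 = 3990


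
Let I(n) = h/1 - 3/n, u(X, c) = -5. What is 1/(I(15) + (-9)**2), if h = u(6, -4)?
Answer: 5/379 ≈ 0.013193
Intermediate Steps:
h = -5
I(n) = -5 - 3/n (I(n) = -5/1 - 3/n = -5*1 - 3/n = -5 - 3/n)
1/(I(15) + (-9)**2) = 1/((-5 - 3/15) + (-9)**2) = 1/((-5 - 3*1/15) + 81) = 1/((-5 - 1/5) + 81) = 1/(-26/5 + 81) = 1/(379/5) = 5/379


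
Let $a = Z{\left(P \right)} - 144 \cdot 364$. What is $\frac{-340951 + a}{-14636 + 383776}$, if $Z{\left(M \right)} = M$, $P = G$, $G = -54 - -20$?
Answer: $- \frac{393401}{369140} \approx -1.0657$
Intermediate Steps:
$G = -34$ ($G = -54 + 20 = -34$)
$P = -34$
$a = -52450$ ($a = -34 - 144 \cdot 364 = -34 - 52416 = -52450$)
$\frac{-340951 + a}{-14636 + 383776} = \frac{-340951 - 52450}{-14636 + 383776} = - \frac{393401}{369140}$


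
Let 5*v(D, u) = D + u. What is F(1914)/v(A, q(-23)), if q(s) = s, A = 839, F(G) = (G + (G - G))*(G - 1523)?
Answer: 36685/8 ≈ 4585.6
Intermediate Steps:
F(G) = G*(-1523 + G) (F(G) = (G + 0)*(-1523 + G) = G*(-1523 + G))
v(D, u) = D/5 + u/5 (v(D, u) = (D + u)/5 = D/5 + u/5)
F(1914)/v(A, q(-23)) = (1914*(-1523 + 1914))/((⅕)*839 + (⅕)*(-23)) = (1914*391)/(839/5 - 23/5) = 748374/(816/5) = 748374*(5/816) = 36685/8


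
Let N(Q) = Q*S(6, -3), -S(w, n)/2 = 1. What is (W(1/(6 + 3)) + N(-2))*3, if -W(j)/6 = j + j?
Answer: 8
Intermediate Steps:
S(w, n) = -2 (S(w, n) = -2*1 = -2)
N(Q) = -2*Q (N(Q) = Q*(-2) = -2*Q)
W(j) = -12*j (W(j) = -6*(j + j) = -12*j)
(W(1/(6 + 3)) + N(-2))*3 = (-12/(6 + 3) - 2*(-2))*3 = (-12/9 + 4)*3 = (-12*⅑ + 4)*3 = (-4/3 + 4)*3 = (8/3)*3 = 8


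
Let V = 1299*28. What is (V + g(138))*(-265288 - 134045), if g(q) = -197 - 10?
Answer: -14441877945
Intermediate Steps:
g(q) = -207
V = 36372
(V + g(138))*(-265288 - 134045) = (36372 - 207)*(-265288 - 134045) = 36165*(-399333) = -14441877945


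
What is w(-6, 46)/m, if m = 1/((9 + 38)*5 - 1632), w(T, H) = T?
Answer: 8382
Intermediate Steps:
m = -1/1397 (m = 1/(47*5 - 1632) = 1/(235 - 1632) = 1/(-1397) = -1/1397 ≈ -0.00071582)
w(-6, 46)/m = -6/(-1/1397) = -6*(-1397) = 8382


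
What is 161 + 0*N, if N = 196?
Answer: 161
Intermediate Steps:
161 + 0*N = 161 + 0*196 = 161 + 0 = 161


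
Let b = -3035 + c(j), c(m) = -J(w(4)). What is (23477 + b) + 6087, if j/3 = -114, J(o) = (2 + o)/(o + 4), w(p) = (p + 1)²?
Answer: 769314/29 ≈ 26528.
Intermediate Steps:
w(p) = (1 + p)²
J(o) = (2 + o)/(4 + o)
j = -342 (j = 3*(-114) = -342)
c(m) = -27/29 (c(m) = -(2 + (1 + 4)²)/(4 + (1 + 4)²) = -(2 + 5²)/(4 + 5²) = -(2 + 25)/(4 + 25) = -27/29)
b = -88042/29 (b = -3035 - 27/29 = -88042/29 ≈ -3035.9)
(23477 + b) + 6087 = (23477 - 88042/29) + 6087 = 592791/29 + 6087 = 769314/29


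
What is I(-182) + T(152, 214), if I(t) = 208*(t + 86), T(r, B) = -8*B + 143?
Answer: -21537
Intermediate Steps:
T(r, B) = 143 - 8*B
I(t) = 17888 + 208*t (I(t) = 208*(86 + t) = 17888 + 208*t)
I(-182) + T(152, 214) = (17888 + 208*(-182)) + (143 - 8*214) = (17888 - 37856) + (143 - 1712) = -19968 - 1569 = -21537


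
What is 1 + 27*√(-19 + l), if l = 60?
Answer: 1 + 27*√41 ≈ 173.88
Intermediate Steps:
1 + 27*√(-19 + l) = 1 + 27*√(-19 + 60) = 1 + 27*√41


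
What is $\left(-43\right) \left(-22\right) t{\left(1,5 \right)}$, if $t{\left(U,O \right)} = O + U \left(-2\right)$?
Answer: $2838$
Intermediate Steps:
$t{\left(U,O \right)} = O - 2 U$
$\left(-43\right) \left(-22\right) t{\left(1,5 \right)} = \left(-43\right) \left(-22\right) \left(5 - 2\right) = 946 \left(5 - 2\right) = 946 \cdot 3 = 2838$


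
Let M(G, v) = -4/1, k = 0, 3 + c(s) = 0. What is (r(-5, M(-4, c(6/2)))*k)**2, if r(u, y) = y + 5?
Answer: 0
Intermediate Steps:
c(s) = -3 (c(s) = -3 + 0 = -3)
M(G, v) = -4 (M(G, v) = -4*1 = -4)
r(u, y) = 5 + y
(r(-5, M(-4, c(6/2)))*k)**2 = ((5 - 4)*0)**2 = (1*0)**2 = 0**2 = 0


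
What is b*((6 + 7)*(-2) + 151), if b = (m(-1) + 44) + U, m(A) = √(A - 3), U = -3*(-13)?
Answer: 10375 + 250*I ≈ 10375.0 + 250.0*I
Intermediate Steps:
U = 39
m(A) = √(-3 + A)
b = 83 + 2*I (b = (√(-3 - 1) + 44) + 39 = (√(-4) + 44) + 39 = (2*I + 44) + 39 = (44 + 2*I) + 39 = 83 + 2*I ≈ 83.0 + 2.0*I)
b*((6 + 7)*(-2) + 151) = (83 + 2*I)*((6 + 7)*(-2) + 151) = (83 + 2*I)*(13*(-2) + 151) = (83 + 2*I)*(-26 + 151) = (83 + 2*I)*125 = 10375 + 250*I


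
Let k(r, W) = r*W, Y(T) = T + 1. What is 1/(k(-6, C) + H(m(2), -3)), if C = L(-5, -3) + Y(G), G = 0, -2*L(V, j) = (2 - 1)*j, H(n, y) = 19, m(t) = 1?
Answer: ¼ ≈ 0.25000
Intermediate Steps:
L(V, j) = -j/2 (L(V, j) = -(2 - 1)*j/2 = -j/2)
Y(T) = 1 + T
C = 5/2 (C = -½*(-3) + (1 + 0) = 3/2 + 1 = 5/2 ≈ 2.5000)
k(r, W) = W*r
1/(k(-6, C) + H(m(2), -3)) = 1/((5/2)*(-6) + 19) = 1/(-15 + 19) = 1/4 = ¼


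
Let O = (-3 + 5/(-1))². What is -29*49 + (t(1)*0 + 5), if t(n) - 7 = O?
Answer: -1416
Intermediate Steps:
O = 64 (O = (-3 + 5*(-1))² = (-3 - 5)² = (-8)² = 64)
t(n) = 71 (t(n) = 7 + 64 = 71)
-29*49 + (t(1)*0 + 5) = -29*49 + (71*0 + 5) = -1421 + (0 + 5) = -1421 + 5 = -1416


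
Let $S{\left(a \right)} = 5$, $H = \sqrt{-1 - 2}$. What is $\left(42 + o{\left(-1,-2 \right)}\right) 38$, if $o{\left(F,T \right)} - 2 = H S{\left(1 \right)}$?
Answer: $1672 + 190 i \sqrt{3} \approx 1672.0 + 329.09 i$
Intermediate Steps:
$H = i \sqrt{3}$ ($H = \sqrt{-3} = i \sqrt{3} \approx 1.732 i$)
$o{\left(F,T \right)} = 2 + 5 i \sqrt{3}$ ($o{\left(F,T \right)} = 2 + i \sqrt{3} \cdot 5 = 2 + 5 i \sqrt{3}$)
$\left(42 + o{\left(-1,-2 \right)}\right) 38 = \left(42 + \left(2 + 5 i \sqrt{3}\right)\right) 38 = \left(44 + 5 i \sqrt{3}\right) 38 = 1672 + 190 i \sqrt{3}$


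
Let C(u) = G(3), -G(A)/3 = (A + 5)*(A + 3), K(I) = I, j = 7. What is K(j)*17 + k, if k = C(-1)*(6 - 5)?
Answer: -25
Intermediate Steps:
G(A) = -3*(3 + A)*(5 + A) (G(A) = -3*(A + 5)*(A + 3) = -3*(5 + A)*(3 + A) = -3*(3 + A)*(5 + A))
C(u) = -144 (C(u) = -45 - 24*3 - 3*3² = -45 - 72 - 3*9 = -45 - 72 - 27 = -144)
k = -144 (k = -144*(6 - 5) = -144*1 = -144)
K(j)*17 + k = 7*17 - 144 = 119 - 144 = -25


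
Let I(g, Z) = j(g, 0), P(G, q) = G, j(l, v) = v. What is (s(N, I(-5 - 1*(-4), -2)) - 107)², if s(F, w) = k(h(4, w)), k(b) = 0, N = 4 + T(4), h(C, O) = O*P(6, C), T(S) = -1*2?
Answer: 11449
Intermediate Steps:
T(S) = -2
h(C, O) = 6*O (h(C, O) = O*6 = 6*O)
I(g, Z) = 0
N = 2 (N = 4 - 2 = 2)
s(F, w) = 0
(s(N, I(-5 - 1*(-4), -2)) - 107)² = (0 - 107)² = (-107)² = 11449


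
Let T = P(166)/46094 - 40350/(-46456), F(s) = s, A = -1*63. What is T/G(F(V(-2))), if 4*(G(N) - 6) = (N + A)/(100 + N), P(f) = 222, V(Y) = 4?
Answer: 48625359432/326153284973 ≈ 0.14909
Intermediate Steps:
A = -63
G(N) = 6 + (-63 + N)/(4*(100 + N)) (G(N) = 6 + ((N - 63)/(100 + N))/4 = 6 + ((-63 + N)/(100 + N))/4 = 6 + (-63 + N)/(4*(100 + N)))
T = 467551533/535335716 (T = 222/46094 - 40350/(-46456) = 222*(1/46094) - 40350*(-1/46456) = 111/23047 + 20175/23228 = 467551533/535335716 ≈ 0.87338)
T/G(F(V(-2))) = 467551533/(535335716*(((2337 + 25*4)/(4*(100 + 4))))) = 467551533/(535335716*(((¼)*(2337 + 100)/104))) = 467551533/(535335716*(((¼)*(1/104)*2437))) = 467551533/(535335716*(2437/416)) = (467551533/535335716)*(416/2437) = 48625359432/326153284973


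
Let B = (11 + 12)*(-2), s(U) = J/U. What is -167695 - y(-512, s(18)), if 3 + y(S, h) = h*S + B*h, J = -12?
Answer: -168064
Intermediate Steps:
s(U) = -12/U
B = -46 (B = 23*(-2) = -46)
y(S, h) = -3 - 46*h + S*h (y(S, h) = -3 + (h*S - 46*h) = -3 + (S*h - 46*h) = -3 + (-46*h + S*h) = -3 - 46*h + S*h)
-167695 - y(-512, s(18)) = -167695 - (-3 - (-552)/18 - (-6144)/18) = -167695 - (-3 - 46*(-⅔) - 512*(-⅔)) = -167695 - (-3 + 92/3 + 1024/3) = -167695 - 1*369 = -167695 - 369 = -168064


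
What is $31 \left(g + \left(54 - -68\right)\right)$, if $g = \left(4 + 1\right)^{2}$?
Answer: $4557$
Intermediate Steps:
$g = 25$ ($g = 5^{2} = 25$)
$31 \left(g + \left(54 - -68\right)\right) = 31 \left(25 + \left(54 - -68\right)\right) = 31 \left(25 + \left(54 + 68\right)\right) = 31 \left(25 + 122\right) = 31 \cdot 147 = 4557$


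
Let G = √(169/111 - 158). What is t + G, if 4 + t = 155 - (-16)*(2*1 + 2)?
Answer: 215 + I*√1927959/111 ≈ 215.0 + 12.509*I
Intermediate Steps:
G = I*√1927959/111 (G = √(169*(1/111) - 158) = √(169/111 - 158) = √(-17369/111) = I*√1927959/111 ≈ 12.509*I)
t = 215 (t = -4 + (155 - (-16)*(2*1 + 2)) = -4 + (155 - (-16)*(2 + 2)) = -4 + (155 - (-16)*4) = -4 + (155 - 8*(-8)) = -4 + (155 + 64) = -4 + 219 = 215)
t + G = 215 + I*√1927959/111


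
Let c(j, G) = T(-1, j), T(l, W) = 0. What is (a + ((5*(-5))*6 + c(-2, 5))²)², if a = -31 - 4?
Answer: 504676225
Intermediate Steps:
a = -35
c(j, G) = 0
(a + ((5*(-5))*6 + c(-2, 5))²)² = (-35 + ((5*(-5))*6 + 0)²)² = (-35 + (-25*6 + 0)²)² = (-35 + (-150 + 0)²)² = (-35 + (-150)²)² = (-35 + 22500)² = 22465² = 504676225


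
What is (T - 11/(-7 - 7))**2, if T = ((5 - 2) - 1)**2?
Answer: 4489/196 ≈ 22.903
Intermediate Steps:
T = 4 (T = (3 - 1)**2 = 2**2 = 4)
(T - 11/(-7 - 7))**2 = (4 - 11/(-7 - 7))**2 = (4 - 11/(-14))**2 = (4 - 11*(-1/14))**2 = (4 + 11/14)**2 = (67/14)**2 = 4489/196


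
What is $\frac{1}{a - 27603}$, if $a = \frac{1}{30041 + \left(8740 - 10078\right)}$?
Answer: $- \frac{28703}{792288908} \approx -3.6228 \cdot 10^{-5}$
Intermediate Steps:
$a = \frac{1}{28703}$ ($a = \frac{1}{30041 - 1338} = \frac{1}{28703} \approx 3.484 \cdot 10^{-5}$)
$\frac{1}{a - 27603} = \frac{1}{\frac{1}{28703} - 27603} = \frac{1}{- \frac{792288908}{28703}} = - \frac{28703}{792288908}$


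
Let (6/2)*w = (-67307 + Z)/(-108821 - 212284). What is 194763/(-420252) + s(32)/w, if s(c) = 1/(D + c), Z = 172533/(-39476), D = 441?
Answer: -15253746249937597/35212855503535556 ≈ -0.43319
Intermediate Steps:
Z = -172533/39476 (Z = 172533*(-1/39476) = -172533/39476 ≈ -4.3706)
s(c) = 1/(441 + c)
w = 531436733/7605564588 (w = ((-67307 - 172533/39476)/(-108821 - 212284))/3 = (-2657183665/39476/(-321105))/3 = (-2657183665/39476*(-1/321105))/3 = (⅓)*(531436733/2535188196) = 531436733/7605564588 ≈ 0.069875)
194763/(-420252) + s(32)/w = 194763/(-420252) + 1/((441 + 32)*(531436733/7605564588)) = 194763*(-1/420252) + (7605564588/531436733)/473 = -64921/140084 + (1/473)*(7605564588/531436733) = -64921/140084 + 7605564588/251369574709 = -15253746249937597/35212855503535556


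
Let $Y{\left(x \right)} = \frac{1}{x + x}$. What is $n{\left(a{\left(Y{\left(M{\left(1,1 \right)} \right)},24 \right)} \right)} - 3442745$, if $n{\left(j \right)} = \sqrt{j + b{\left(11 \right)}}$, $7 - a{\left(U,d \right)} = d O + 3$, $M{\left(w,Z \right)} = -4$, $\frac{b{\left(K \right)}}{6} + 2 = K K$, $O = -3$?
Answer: $-3442745 + \sqrt{790} \approx -3.4427 \cdot 10^{6}$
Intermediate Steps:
$b{\left(K \right)} = -12 + 6 K^{2}$ ($b{\left(K \right)} = -12 + 6 K K = -12 + 6 K^{2}$)
$Y{\left(x \right)} = \frac{1}{2 x}$
$a{\left(U,d \right)} = 4 + 3 d$ ($a{\left(U,d \right)} = 7 - \left(d \left(-3\right) + 3\right) = 7 - \left(- 3 d + 3\right) = 7 - \left(3 - 3 d\right) = 7 + \left(-3 + 3 d\right) = 4 + 3 d$)
$n{\left(j \right)} = \sqrt{714 + j}$ ($n{\left(j \right)} = \sqrt{j - \left(12 - 6 \cdot 11^{2}\right)} = \sqrt{j + \left(-12 + 6 \cdot 121\right)} = \sqrt{j + \left(-12 + 726\right)} = \sqrt{j + 714} = \sqrt{714 + j}$)
$n{\left(a{\left(Y{\left(M{\left(1,1 \right)} \right)},24 \right)} \right)} - 3442745 = \sqrt{714 + \left(4 + 3 \cdot 24\right)} - 3442745 = \sqrt{714 + \left(4 + 72\right)} - 3442745 = \sqrt{714 + 76} - 3442745 = \sqrt{790} - 3442745 = -3442745 + \sqrt{790}$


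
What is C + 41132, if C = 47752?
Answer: 88884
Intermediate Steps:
C + 41132 = 47752 + 41132 = 88884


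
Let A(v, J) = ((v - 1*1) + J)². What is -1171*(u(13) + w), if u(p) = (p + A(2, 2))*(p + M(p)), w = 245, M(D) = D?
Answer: -956707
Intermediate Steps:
A(v, J) = (-1 + J + v)² (A(v, J) = ((v - 1) + J)² = ((-1 + v) + J)² = (-1 + J + v)²)
u(p) = 2*p*(9 + p) (u(p) = (p + (-1 + 2 + 2)²)*(p + p) = (p + 3²)*(2*p) = (p + 9)*(2*p) = (9 + p)*(2*p) = 2*p*(9 + p))
-1171*(u(13) + w) = -1171*(2*13*(9 + 13) + 245) = -1171*(2*13*22 + 245) = -1171*(572 + 245) = -1171*817 = -956707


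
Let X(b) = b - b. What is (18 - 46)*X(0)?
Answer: 0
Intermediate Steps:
X(b) = 0
(18 - 46)*X(0) = (18 - 46)*0 = -28*0 = 0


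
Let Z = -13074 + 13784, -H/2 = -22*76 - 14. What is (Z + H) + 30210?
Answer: 34292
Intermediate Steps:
H = 3372 (H = -2*(-22*76 - 14) = -2*(-1672 - 14) = -2*(-1686) = 3372)
Z = 710
(Z + H) + 30210 = (710 + 3372) + 30210 = 4082 + 30210 = 34292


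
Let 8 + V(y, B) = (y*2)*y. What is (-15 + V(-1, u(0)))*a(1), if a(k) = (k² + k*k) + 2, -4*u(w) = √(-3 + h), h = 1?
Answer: -84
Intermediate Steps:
u(w) = -I*√2/4 (u(w) = -√(-3 + 1)/4 = -I*√2/4)
a(k) = 2 + 2*k² (a(k) = (k² + k²) + 2 = 2*k² + 2 = 2 + 2*k²)
V(y, B) = -8 + 2*y² (V(y, B) = -8 + (y*2)*y = -8 + (2*y)*y = -8 + 2*y²)
(-15 + V(-1, u(0)))*a(1) = (-15 + (-8 + 2*(-1)²))*(2 + 2*1²) = (-15 + (-8 + 2*1))*(2 + 2*1) = (-15 + (-8 + 2))*(2 + 2) = (-15 - 6)*4 = -21*4 = -84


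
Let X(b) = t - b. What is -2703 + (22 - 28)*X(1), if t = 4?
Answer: -2721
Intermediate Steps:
X(b) = 4 - b
-2703 + (22 - 28)*X(1) = -2703 + (22 - 28)*(4 - 1*1) = -2703 - 6*(4 - 1) = -2703 - 6*3 = -2703 - 18 = -2721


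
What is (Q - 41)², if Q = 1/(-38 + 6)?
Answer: 1723969/1024 ≈ 1683.6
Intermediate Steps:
Q = -1/32 (Q = 1/(-32) = -1/32 ≈ -0.031250)
(Q - 41)² = (-1/32 - 41)² = (-1313/32)² = 1723969/1024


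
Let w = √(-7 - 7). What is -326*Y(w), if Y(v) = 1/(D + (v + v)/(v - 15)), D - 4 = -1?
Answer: -48574/475 - 1956*I*√14/475 ≈ -102.26 - 15.408*I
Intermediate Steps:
D = 3 (D = 4 - 1 = 3)
w = I*√14 (w = √(-14) = I*√14 ≈ 3.7417*I)
Y(v) = 1/(3 + 2*v/(-15 + v)) (Y(v) = 1/(3 + (v + v)/(v - 15)) = 1/(3 + (2*v)/(-15 + v)) = 1/(3 + 2*v/(-15 + v)))
-326*Y(w) = -326*(-15 + I*√14)/(5*(-9 + I*√14))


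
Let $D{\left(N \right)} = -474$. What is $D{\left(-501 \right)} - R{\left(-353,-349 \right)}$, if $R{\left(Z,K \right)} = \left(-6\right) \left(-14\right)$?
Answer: $-558$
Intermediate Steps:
$R{\left(Z,K \right)} = 84$
$D{\left(-501 \right)} - R{\left(-353,-349 \right)} = -474 - 84 = -558$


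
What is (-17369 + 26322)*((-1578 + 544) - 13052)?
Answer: -126111958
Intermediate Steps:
(-17369 + 26322)*((-1578 + 544) - 13052) = 8953*(-1034 - 13052) = 8953*(-14086) = -126111958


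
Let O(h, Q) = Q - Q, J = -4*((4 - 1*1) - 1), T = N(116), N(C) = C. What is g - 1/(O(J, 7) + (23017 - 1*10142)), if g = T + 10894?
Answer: 141753749/12875 ≈ 11010.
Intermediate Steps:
T = 116
J = -8 (J = -4*((4 - 1) - 1) = -4*(3 - 1) = -4*2 = -8)
O(h, Q) = 0
g = 11010 (g = 116 + 10894 = 11010)
g - 1/(O(J, 7) + (23017 - 1*10142)) = 11010 - 1/(0 + (23017 - 1*10142)) = 11010 - 1/(0 + (23017 - 10142)) = 11010 - 1/(0 + 12875) = 11010 - 1/12875 = 141753749/12875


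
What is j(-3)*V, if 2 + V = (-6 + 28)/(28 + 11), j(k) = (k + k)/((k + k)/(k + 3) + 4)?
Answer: 0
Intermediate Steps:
j(k) = 2*k/(4 + 2*k/(3 + k)) (j(k) = (2*k)/((2*k)/(3 + k) + 4) = (2*k)/(2*k/(3 + k) + 4) = (2*k)/(4 + 2*k/(3 + k)) = 2*k/(4 + 2*k/(3 + k)))
V = -56/39 (V = -2 + (-6 + 28)/(28 + 11) = -2 + 22/39 = -56/39 ≈ -1.4359)
j(-3)*V = ((⅓)*(-3)*(3 - 3)/(2 - 3))*(-56/39) = ((⅓)*(-3)*0/(-1))*(-56/39) = ((⅓)*(-3)*(-1)*0)*(-56/39) = 0*(-56/39) = 0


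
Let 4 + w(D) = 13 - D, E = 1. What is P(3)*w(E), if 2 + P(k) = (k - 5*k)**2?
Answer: 1136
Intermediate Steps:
w(D) = 9 - D (w(D) = -4 + (13 - D) = 9 - D)
P(k) = -2 + 16*k**2 (P(k) = -2 + (k - 5*k)**2 = -2 + (-4*k)**2 = -2 + 16*k**2)
P(3)*w(E) = (-2 + 16*3**2)*(9 - 1*1) = (-2 + 16*9)*(9 - 1) = (-2 + 144)*8 = 142*8 = 1136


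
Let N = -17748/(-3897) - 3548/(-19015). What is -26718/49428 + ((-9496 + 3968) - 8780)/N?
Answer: -20221877977789/6699186909 ≈ -3018.6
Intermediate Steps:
N = 39033864/8233495 (N = -17748*(-1/3897) - 3548*(-1/19015) = 1972/433 + 3548/19015 = 39033864/8233495 ≈ 4.7409)
-26718/49428 + ((-9496 + 3968) - 8780)/N = -26718/49428 + ((-9496 + 3968) - 8780)/(39033864/8233495) = -26718*1/49428 + (-5528 - 8780)*(8233495/39033864) = -4453/8238 - 14308*8233495/39033864 = -4453/8238 - 29451211615/9758466 = -20221877977789/6699186909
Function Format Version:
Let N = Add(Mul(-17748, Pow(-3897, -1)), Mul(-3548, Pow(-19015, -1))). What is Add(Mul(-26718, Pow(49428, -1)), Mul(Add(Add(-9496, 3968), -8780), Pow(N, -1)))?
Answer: Rational(-20221877977789, 6699186909) ≈ -3018.6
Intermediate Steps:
N = Rational(39033864, 8233495) (N = Add(Mul(-17748, Rational(-1, 3897)), Mul(-3548, Rational(-1, 19015))) = Add(Rational(1972, 433), Rational(3548, 19015)) = Rational(39033864, 8233495) ≈ 4.7409)
Add(Mul(-26718, Pow(49428, -1)), Mul(Add(Add(-9496, 3968), -8780), Pow(N, -1))) = Add(Mul(-26718, Pow(49428, -1)), Mul(Add(Add(-9496, 3968), -8780), Pow(Rational(39033864, 8233495), -1))) = Add(Mul(-26718, Rational(1, 49428)), Mul(Add(-5528, -8780), Rational(8233495, 39033864))) = Add(Rational(-4453, 8238), Mul(-14308, Rational(8233495, 39033864))) = Add(Rational(-4453, 8238), Rational(-29451211615, 9758466)) = Rational(-20221877977789, 6699186909)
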